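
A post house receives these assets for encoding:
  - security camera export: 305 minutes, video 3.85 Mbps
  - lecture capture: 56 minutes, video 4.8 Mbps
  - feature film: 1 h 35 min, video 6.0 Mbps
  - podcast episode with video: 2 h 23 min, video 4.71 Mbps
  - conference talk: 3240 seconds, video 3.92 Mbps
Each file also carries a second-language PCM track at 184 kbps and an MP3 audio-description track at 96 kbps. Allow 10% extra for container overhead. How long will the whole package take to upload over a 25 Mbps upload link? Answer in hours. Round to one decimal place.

Audio total: 184 + 96 = 280 kbps = 0.280 Mbps.
security camera export: 4.130 Mbps × 18300 s × 1.10 = 83136.9 Mb
lecture capture: 5.080 Mbps × 3360 s × 1.10 = 18775.7 Mb
feature film: 6.280 Mbps × 5700 s × 1.10 = 39375.6 Mb
podcast episode with video: 4.990 Mbps × 8580 s × 1.10 = 47095.6 Mb
conference talk: 4.200 Mbps × 3240 s × 1.10 = 14968.8 Mb
Total: 203352.6 Mb = 25419.1 MB.
At 25 Mbps: 203352.6 / 25 = 8134 s ≈ 2.26 hours.

2.3 hours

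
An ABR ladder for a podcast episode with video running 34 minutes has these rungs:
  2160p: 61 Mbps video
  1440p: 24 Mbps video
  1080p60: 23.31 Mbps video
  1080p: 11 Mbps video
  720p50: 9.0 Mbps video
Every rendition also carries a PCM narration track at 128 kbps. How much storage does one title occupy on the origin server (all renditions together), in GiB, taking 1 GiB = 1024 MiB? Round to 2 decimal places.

34 min = 2040 s
Audio: 128 kbps = 0.128 Mbps.
Sum of rendition bitrates: (61+0.128) + (24+0.128) + (23.31+0.128) + (11+0.128) + (9.0+0.128) = 128.950 Mbps.
× 2040 s = 263,058 Mb = 32,882 MB = 30.62 GiB.

30.62 GiB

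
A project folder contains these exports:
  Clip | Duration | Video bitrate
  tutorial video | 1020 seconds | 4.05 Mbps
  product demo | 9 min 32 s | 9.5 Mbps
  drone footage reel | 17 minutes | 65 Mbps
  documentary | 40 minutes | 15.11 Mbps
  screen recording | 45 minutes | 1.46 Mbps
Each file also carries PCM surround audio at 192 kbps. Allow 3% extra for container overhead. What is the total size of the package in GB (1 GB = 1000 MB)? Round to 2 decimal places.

15.13 GB

Audio: 192 kbps = 0.192 Mbps.
tutorial video: 4.242 Mbps × 1020 s × 1.03 = 4456.6 Mb
product demo: 9.692 Mbps × 572 s × 1.03 = 5710.1 Mb
drone footage reel: 65.192 Mbps × 1020 s × 1.03 = 68490.7 Mb
documentary: 15.302 Mbps × 2400 s × 1.03 = 37826.5 Mb
screen recording: 1.652 Mbps × 2700 s × 1.03 = 4594.2 Mb
Total: 121078.3 Mb = 15134.8 MB.
= 15.13 GB.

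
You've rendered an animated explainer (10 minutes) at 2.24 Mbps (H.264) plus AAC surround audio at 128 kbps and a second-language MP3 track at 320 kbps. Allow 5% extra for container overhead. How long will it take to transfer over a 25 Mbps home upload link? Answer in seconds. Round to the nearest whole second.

10 min = 600 s
Audio total: 128 + 320 = 448 kbps = 0.448 Mbps.
Total bitrate: 2.688 Mbps.
File: 2.688 Mbps × 600 s = 1612.8 Mb.
With 5% container overhead: ×1.05. → 1693.4 Mb.
At 25 Mbps: 1693.4 / 25 = 67.7 s ≈ 67.7 seconds.

68 seconds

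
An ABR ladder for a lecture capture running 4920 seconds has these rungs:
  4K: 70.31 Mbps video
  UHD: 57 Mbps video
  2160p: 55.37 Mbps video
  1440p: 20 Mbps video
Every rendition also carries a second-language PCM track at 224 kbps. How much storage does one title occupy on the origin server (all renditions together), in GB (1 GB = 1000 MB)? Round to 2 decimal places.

Audio: 224 kbps = 0.224 Mbps.
Sum of rendition bitrates: (70.31+0.224) + (57+0.224) + (55.37+0.224) + (20+0.224) = 203.576 Mbps.
× 4920 s = 1,001,594 Mb = 125,199 MB = 125.2 GB.

125.20 GB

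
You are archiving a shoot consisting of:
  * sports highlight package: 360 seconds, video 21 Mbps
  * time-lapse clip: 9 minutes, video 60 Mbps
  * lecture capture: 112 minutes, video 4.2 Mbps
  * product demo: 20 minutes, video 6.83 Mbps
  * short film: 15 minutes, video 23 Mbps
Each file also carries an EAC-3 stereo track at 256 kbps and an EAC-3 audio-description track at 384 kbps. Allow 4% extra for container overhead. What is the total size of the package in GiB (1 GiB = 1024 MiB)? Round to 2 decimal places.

Audio total: 256 + 384 = 640 kbps = 0.640 Mbps.
sports highlight package: 21.640 Mbps × 360 s × 1.04 = 8102.0 Mb
time-lapse clip: 60.640 Mbps × 540 s × 1.04 = 34055.4 Mb
lecture capture: 4.840 Mbps × 6720 s × 1.04 = 33825.8 Mb
product demo: 7.470 Mbps × 1200 s × 1.04 = 9322.6 Mb
short film: 23.640 Mbps × 900 s × 1.04 = 22127.0 Mb
Total: 107432.8 Mb = 13429.1 MB.
= 12.51 GiB.

12.51 GiB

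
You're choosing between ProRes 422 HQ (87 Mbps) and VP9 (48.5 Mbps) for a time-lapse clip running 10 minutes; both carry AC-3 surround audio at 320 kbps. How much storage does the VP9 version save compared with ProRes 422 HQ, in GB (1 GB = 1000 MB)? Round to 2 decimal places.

10 min = 600 s
Audio: 320 kbps = 0.320 Mbps.
ProRes 422 HQ: 87.320 Mbps × 600 s = 52392.0 Mb = 6.549 GB.
VP9: 48.820 Mbps × 600 s = 29292.0 Mb = 3.662 GB.
Saving: 6.549 − 3.662 = 2.888 GB.

2.89 GB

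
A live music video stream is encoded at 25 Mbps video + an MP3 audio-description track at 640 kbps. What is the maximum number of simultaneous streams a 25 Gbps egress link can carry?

Audio: 640 kbps = 0.640 Mbps.
Per-viewer media rate: 25.640 Mbps.
25 Gbps = 25,000 Mbps; 25,000 / 25.640 = 975.04 → 975 viewers.

975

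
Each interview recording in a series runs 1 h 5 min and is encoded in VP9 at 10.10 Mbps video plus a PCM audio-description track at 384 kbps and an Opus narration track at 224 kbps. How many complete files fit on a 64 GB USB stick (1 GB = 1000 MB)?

12

1 h 5 min = 65 min = 3900 s
Audio total: 384 + 224 = 608 kbps = 0.608 Mbps.
Total bitrate: 10.708 Mbps.
Per item: 10.708 Mbps × 3900 s = 41,761 Mb = 5,220 MB.
Capacity: 64 GB = 512,000 Mb; 12.26 items → 12 complete.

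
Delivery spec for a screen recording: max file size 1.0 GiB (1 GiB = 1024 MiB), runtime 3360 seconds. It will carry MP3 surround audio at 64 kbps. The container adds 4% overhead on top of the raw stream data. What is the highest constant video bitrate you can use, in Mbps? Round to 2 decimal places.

Budget: 1.0 GiB = 8589.9 Mb.
Stream payload after overhead: 8589.9 / 1.04 = 8259.6 Mb.
Total bitrate budget: 8259.6 Mb / 3360 s = 2.458 Mbps.
Audio: 64 kbps = 0.064 Mbps.
Video: 2.458 − 0.064 = 2.394 Mbps.

2.39 Mbps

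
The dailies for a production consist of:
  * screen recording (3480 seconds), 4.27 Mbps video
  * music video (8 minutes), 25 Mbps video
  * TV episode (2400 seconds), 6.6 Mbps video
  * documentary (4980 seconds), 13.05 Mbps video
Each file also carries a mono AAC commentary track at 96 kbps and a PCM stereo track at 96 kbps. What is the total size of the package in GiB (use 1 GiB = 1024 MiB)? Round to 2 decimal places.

12.79 GiB

Audio total: 96 + 96 = 192 kbps = 0.192 Mbps.
screen recording: 4.462 Mbps × 3480 s = 15527.8 Mb
music video: 25.192 Mbps × 480 s = 12092.2 Mb
TV episode: 6.792 Mbps × 2400 s = 16300.8 Mb
documentary: 13.242 Mbps × 4980 s = 65945.2 Mb
Total: 109865.9 Mb = 13733.2 MB.
= 12.79 GiB.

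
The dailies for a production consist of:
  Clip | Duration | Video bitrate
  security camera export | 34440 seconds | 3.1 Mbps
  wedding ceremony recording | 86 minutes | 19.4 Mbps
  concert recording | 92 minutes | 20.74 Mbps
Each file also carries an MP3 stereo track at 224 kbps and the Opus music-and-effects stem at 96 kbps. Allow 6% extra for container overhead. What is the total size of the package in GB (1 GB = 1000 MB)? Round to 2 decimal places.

44.49 GB

Audio total: 224 + 96 = 320 kbps = 0.320 Mbps.
security camera export: 3.420 Mbps × 34440 s × 1.06 = 124851.9 Mb
wedding ceremony recording: 19.720 Mbps × 5160 s × 1.06 = 107860.5 Mb
concert recording: 21.060 Mbps × 5520 s × 1.06 = 123226.3 Mb
Total: 355938.7 Mb = 44492.3 MB.
= 44.49 GB.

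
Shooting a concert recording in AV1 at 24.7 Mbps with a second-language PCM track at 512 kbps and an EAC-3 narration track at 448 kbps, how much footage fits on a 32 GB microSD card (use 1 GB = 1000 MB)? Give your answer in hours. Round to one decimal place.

2.8 hours

Audio total: 512 + 448 = 960 kbps = 0.960 Mbps.
Total bitrate: 24.7 + 0.960 = 25.660 Mbps.
Capacity: 32 GB = 256,000 Mb.
Recording time: 256,000 / 25.660 = 9,977 s ≈ 2.77 hours.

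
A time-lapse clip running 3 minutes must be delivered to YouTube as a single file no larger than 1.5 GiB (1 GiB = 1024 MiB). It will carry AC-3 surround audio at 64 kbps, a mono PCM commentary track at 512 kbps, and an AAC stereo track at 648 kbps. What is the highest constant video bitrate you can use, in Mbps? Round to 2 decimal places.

70.36 Mbps

Budget: 1.5 GiB = 12884.9 Mb.
3 min = 180 s
Total bitrate budget: 12884.9 Mb / 180 s = 71.583 Mbps.
Audio total: 64 + 512 + 648 = 1224 kbps = 1.224 Mbps.
Video: 71.583 − 1.224 = 70.359 Mbps.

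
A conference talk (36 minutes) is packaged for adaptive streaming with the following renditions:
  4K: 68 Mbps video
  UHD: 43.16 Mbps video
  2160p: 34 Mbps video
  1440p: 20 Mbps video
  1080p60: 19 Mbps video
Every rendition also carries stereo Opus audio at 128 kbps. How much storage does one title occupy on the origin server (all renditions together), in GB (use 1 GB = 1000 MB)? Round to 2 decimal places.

36 min = 2160 s
Audio: 128 kbps = 0.128 Mbps.
Sum of rendition bitrates: (68+0.128) + (43.16+0.128) + (34+0.128) + (20+0.128) + (19+0.128) = 184.800 Mbps.
× 2160 s = 399,168 Mb = 49,896 MB = 49.90 GB.

49.90 GB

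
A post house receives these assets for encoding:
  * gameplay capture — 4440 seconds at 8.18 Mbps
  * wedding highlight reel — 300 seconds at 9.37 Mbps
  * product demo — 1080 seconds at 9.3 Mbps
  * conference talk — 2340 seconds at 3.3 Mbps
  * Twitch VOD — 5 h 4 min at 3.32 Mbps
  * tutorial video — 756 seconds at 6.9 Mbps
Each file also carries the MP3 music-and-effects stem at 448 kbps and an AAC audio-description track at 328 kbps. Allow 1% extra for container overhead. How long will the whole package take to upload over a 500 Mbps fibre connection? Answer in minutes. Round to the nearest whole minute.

5 minutes

Audio total: 448 + 328 = 776 kbps = 0.776 Mbps.
gameplay capture: 8.956 Mbps × 4440 s × 1.01 = 40162.3 Mb
wedding highlight reel: 10.146 Mbps × 300 s × 1.01 = 3074.2 Mb
product demo: 10.076 Mbps × 1080 s × 1.01 = 10990.9 Mb
conference talk: 4.076 Mbps × 2340 s × 1.01 = 9633.2 Mb
Twitch VOD: 4.096 Mbps × 18240 s × 1.01 = 75458.2 Mb
tutorial video: 7.676 Mbps × 756 s × 1.01 = 5861.1 Mb
Total: 145179.9 Mb = 18147.5 MB.
At 500 Mbps: 145179.9 / 500 = 290 s ≈ 4.84 minutes.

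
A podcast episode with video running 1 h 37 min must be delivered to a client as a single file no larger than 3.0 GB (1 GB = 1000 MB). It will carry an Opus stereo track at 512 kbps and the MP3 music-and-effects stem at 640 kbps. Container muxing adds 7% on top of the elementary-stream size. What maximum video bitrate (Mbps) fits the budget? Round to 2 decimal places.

Budget: 3.0 GB = 24000.0 Mb.
Stream payload after overhead: 24000.0 / 1.07 = 22429.9 Mb.
1 h 37 min = 97 min = 5820 s
Total bitrate budget: 22429.9 Mb / 5820 s = 3.854 Mbps.
Audio total: 512 + 640 = 1152 kbps = 1.152 Mbps.
Video: 3.854 − 1.152 = 2.702 Mbps.

2.70 Mbps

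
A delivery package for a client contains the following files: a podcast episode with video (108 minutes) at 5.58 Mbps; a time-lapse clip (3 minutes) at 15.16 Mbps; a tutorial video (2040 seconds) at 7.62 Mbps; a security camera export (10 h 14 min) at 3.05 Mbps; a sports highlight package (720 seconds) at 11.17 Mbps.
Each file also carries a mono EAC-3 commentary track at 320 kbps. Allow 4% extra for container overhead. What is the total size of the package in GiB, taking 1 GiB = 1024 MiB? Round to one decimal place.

23.0 GiB

Audio: 320 kbps = 0.320 Mbps.
podcast episode with video: 5.900 Mbps × 6480 s × 1.04 = 39761.3 Mb
time-lapse clip: 15.480 Mbps × 180 s × 1.04 = 2897.9 Mb
tutorial video: 7.940 Mbps × 2040 s × 1.04 = 16845.5 Mb
security camera export: 3.370 Mbps × 36840 s × 1.04 = 129116.8 Mb
sports highlight package: 11.490 Mbps × 720 s × 1.04 = 8603.7 Mb
Total: 197225.2 Mb = 24653.1 MB.
= 22.96 GiB.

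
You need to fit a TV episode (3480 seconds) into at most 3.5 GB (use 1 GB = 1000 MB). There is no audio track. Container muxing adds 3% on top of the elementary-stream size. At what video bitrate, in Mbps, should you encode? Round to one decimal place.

7.8 Mbps

Budget: 3.5 GB = 28000.0 Mb.
Stream payload after overhead: 28000.0 / 1.03 = 27184.5 Mb.
Total bitrate budget: 27184.5 Mb / 3480 s = 7.812 Mbps.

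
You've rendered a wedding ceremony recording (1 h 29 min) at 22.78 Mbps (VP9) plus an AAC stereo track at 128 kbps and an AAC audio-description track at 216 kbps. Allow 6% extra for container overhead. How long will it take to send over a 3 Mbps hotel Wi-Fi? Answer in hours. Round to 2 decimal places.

12.12 hours

1 h 29 min = 89 min = 5340 s
Audio total: 128 + 216 = 344 kbps = 0.344 Mbps.
Total bitrate: 23.124 Mbps.
File: 23.124 Mbps × 5340 s = 123482.2 Mb.
With 6% container overhead: ×1.06. → 130891.1 Mb.
At 3 Mbps: 130891.1 / 3 = 43630.4 s ≈ 12.1 hours.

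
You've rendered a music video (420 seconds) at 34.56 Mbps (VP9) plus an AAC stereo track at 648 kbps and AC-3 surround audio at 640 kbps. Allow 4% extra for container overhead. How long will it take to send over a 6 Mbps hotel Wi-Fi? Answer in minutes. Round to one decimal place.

Audio total: 648 + 640 = 1288 kbps = 1.288 Mbps.
Total bitrate: 35.848 Mbps.
File: 35.848 Mbps × 420 s = 15056.2 Mb.
With 4% container overhead: ×1.04. → 15658.4 Mb.
At 6 Mbps: 15658.4 / 6 = 2609.7 s ≈ 43.5 minutes.

43.5 minutes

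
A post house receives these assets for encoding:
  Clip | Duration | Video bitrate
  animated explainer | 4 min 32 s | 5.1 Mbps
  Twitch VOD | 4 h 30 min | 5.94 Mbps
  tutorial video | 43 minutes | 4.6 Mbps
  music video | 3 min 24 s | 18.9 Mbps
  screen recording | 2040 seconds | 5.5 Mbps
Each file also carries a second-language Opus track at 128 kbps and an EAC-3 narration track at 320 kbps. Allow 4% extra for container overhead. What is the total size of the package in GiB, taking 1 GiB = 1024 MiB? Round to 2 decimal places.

16.24 GiB

Audio total: 128 + 320 = 448 kbps = 0.448 Mbps.
animated explainer: 5.548 Mbps × 272 s × 1.04 = 1569.4 Mb
Twitch VOD: 6.388 Mbps × 16200 s × 1.04 = 107625.0 Mb
tutorial video: 5.048 Mbps × 2580 s × 1.04 = 13544.8 Mb
music video: 19.348 Mbps × 204 s × 1.04 = 4104.9 Mb
screen recording: 5.948 Mbps × 2040 s × 1.04 = 12619.3 Mb
Total: 139463.4 Mb = 17432.9 MB.
= 16.24 GiB.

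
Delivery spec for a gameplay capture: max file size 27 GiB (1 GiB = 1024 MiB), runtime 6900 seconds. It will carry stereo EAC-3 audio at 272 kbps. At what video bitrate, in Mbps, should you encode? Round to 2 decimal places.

33.34 Mbps

Budget: 27 GiB = 231928.2 Mb.
Total bitrate budget: 231928.2 Mb / 6900 s = 33.613 Mbps.
Audio: 272 kbps = 0.272 Mbps.
Video: 33.613 − 0.272 = 33.341 Mbps.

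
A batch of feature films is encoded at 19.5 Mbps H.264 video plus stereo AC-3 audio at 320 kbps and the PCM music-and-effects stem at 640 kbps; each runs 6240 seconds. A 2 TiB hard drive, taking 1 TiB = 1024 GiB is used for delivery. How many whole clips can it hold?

Audio total: 320 + 640 = 960 kbps = 0.960 Mbps.
Total bitrate: 20.460 Mbps.
Per item: 20.460 Mbps × 6240 s = 127,670 Mb = 15,959 MB.
Capacity: 2 TiB = 17,592,186 Mb; 137.79 items → 137 complete.

137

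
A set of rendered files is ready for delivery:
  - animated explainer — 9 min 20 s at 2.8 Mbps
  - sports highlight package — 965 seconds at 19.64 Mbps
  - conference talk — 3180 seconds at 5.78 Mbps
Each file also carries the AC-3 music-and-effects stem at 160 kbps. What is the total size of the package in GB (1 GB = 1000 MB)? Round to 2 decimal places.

4.96 GB

Audio: 160 kbps = 0.160 Mbps.
animated explainer: 2.960 Mbps × 560 s = 1657.6 Mb
sports highlight package: 19.800 Mbps × 965 s = 19107.0 Mb
conference talk: 5.940 Mbps × 3180 s = 18889.2 Mb
Total: 39653.8 Mb = 4956.7 MB.
= 4.957 GB.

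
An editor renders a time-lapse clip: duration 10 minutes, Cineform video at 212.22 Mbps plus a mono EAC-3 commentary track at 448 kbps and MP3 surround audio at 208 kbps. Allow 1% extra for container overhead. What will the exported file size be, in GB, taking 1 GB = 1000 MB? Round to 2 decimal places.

10 min = 600 s
Audio total: 448 + 208 = 656 kbps = 0.656 Mbps.
Total bitrate: 212.22 + 0.656 = 212.876 Mbps.
Stream data: 212.876 Mbps × 600 s = 127725.6 Mb.
With 1% container overhead: ×1.01.
129,003 Mb ÷ 8 = 16,125 MB → 16.13 GB.

16.13 GB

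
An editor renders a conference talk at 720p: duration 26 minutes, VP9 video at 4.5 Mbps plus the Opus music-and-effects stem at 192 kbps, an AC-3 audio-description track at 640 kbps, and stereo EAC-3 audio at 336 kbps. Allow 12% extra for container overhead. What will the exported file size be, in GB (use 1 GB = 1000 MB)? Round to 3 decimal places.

26 min = 1560 s
Audio total: 192 + 640 + 336 = 1168 kbps = 1.168 Mbps.
Total bitrate: 4.5 + 1.168 = 5.668 Mbps.
Stream data: 5.668 Mbps × 1560 s = 8842.1 Mb.
With 12% container overhead: ×1.12.
9,903 Mb ÷ 8 = 1,238 MB → 1.238 GB.

1.238 GB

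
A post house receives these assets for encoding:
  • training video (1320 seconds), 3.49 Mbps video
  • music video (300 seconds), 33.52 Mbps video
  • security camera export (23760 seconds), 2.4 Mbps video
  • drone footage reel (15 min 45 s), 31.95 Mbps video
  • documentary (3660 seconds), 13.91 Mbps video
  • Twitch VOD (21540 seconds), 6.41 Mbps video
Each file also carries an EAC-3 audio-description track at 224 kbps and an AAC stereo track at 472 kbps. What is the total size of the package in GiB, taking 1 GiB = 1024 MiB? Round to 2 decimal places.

Audio total: 224 + 472 = 696 kbps = 0.696 Mbps.
training video: 4.186 Mbps × 1320 s = 5525.5 Mb
music video: 34.216 Mbps × 300 s = 10264.8 Mb
security camera export: 3.096 Mbps × 23760 s = 73561.0 Mb
drone footage reel: 32.646 Mbps × 945 s = 30850.5 Mb
documentary: 14.606 Mbps × 3660 s = 53458.0 Mb
Twitch VOD: 7.106 Mbps × 21540 s = 153063.2 Mb
Total: 326723.0 Mb = 40840.4 MB.
= 38.04 GiB.

38.04 GiB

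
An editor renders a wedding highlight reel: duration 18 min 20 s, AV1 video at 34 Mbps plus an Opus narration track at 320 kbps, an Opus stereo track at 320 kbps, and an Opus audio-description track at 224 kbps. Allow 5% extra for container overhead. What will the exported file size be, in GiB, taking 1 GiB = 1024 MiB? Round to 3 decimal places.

18 min 20 s = 1100 s
Audio total: 320 + 320 + 224 = 864 kbps = 0.864 Mbps.
Total bitrate: 34 + 0.864 = 34.864 Mbps.
Stream data: 34.864 Mbps × 1100 s = 38350.4 Mb.
With 5% container overhead: ×1.05.
40,268 Mb = 5,033,490,000 bytes ÷ 1,073,741,824 = 4.688 GiB.

4.688 GiB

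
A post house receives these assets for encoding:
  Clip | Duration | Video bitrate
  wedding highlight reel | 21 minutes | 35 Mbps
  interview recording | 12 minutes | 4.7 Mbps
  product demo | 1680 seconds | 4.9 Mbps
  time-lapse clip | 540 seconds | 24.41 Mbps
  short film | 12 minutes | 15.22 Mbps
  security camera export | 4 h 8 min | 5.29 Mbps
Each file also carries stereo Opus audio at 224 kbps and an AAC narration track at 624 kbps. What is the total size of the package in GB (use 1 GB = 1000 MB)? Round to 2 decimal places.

21.92 GB

Audio total: 224 + 624 = 848 kbps = 0.848 Mbps.
wedding highlight reel: 35.848 Mbps × 1260 s = 45168.5 Mb
interview recording: 5.548 Mbps × 720 s = 3994.6 Mb
product demo: 5.748 Mbps × 1680 s = 9656.6 Mb
time-lapse clip: 25.258 Mbps × 540 s = 13639.3 Mb
short film: 16.068 Mbps × 720 s = 11569.0 Mb
security camera export: 6.138 Mbps × 14880 s = 91333.4 Mb
Total: 175361.4 Mb = 21920.2 MB.
= 21.92 GB.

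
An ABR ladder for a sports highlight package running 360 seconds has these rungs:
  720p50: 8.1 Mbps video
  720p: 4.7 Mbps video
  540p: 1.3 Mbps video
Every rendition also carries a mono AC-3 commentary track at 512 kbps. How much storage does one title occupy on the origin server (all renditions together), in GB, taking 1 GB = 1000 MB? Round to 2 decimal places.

0.70 GB

Audio: 512 kbps = 0.512 Mbps.
Sum of rendition bitrates: (8.1+0.512) + (4.7+0.512) + (1.3+0.512) = 15.636 Mbps.
× 360 s = 5,629 Mb = 703.6 MB = 0.7036 GB.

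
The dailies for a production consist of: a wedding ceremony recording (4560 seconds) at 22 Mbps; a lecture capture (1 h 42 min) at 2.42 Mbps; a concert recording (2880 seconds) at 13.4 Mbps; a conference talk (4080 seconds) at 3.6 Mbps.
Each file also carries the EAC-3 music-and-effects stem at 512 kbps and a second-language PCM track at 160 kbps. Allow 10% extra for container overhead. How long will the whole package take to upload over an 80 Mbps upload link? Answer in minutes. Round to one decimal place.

41.3 minutes

Audio total: 512 + 160 = 672 kbps = 0.672 Mbps.
wedding ceremony recording: 22.672 Mbps × 4560 s × 1.10 = 113722.8 Mb
lecture capture: 3.092 Mbps × 6120 s × 1.10 = 20815.3 Mb
concert recording: 14.072 Mbps × 2880 s × 1.10 = 44580.1 Mb
conference talk: 4.272 Mbps × 4080 s × 1.10 = 19172.7 Mb
Total: 198290.9 Mb = 24786.4 MB.
At 80 Mbps: 198290.9 / 80 = 2479 s ≈ 41.3 minutes.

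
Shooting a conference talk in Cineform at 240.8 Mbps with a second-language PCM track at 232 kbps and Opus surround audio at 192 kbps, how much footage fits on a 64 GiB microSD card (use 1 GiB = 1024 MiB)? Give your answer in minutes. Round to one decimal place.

Audio total: 232 + 192 = 424 kbps = 0.424 Mbps.
Total bitrate: 240.8 + 0.424 = 241.224 Mbps.
Capacity: 64 GiB = 549,756 Mb.
Recording time: 549,756 / 241.224 = 2,279 s ≈ 38.0 minutes.

38.0 minutes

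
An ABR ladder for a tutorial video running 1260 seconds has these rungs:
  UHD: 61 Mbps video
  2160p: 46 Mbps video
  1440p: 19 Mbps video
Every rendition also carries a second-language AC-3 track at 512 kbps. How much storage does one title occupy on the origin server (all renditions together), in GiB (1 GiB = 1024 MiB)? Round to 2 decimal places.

Audio: 512 kbps = 0.512 Mbps.
Sum of rendition bitrates: (61+0.512) + (46+0.512) + (19+0.512) = 127.536 Mbps.
× 1260 s = 160,695 Mb = 20,087 MB = 18.71 GiB.

18.71 GiB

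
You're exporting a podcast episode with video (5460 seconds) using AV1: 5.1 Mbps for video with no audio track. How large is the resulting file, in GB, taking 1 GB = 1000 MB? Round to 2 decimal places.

Total bitrate: 5.1 Mbps.
Stream data: 5.100 Mbps × 5460 s = 27846.0 Mb.
27,846 Mb ÷ 8 = 3,481 MB → 3.481 GB.

3.48 GB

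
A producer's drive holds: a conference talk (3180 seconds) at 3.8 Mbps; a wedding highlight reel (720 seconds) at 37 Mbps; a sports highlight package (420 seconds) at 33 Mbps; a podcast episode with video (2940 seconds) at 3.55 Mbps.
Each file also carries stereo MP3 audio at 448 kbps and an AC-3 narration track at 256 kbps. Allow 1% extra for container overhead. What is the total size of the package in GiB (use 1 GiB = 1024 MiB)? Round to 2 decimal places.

Audio total: 448 + 256 = 704 kbps = 0.704 Mbps.
conference talk: 4.504 Mbps × 3180 s × 1.01 = 14465.9 Mb
wedding highlight reel: 37.704 Mbps × 720 s × 1.01 = 27418.3 Mb
sports highlight package: 33.704 Mbps × 420 s × 1.01 = 14297.2 Mb
podcast episode with video: 4.254 Mbps × 2940 s × 1.01 = 12631.8 Mb
Total: 68813.4 Mb = 8601.7 MB.
= 8.011 GiB.

8.01 GiB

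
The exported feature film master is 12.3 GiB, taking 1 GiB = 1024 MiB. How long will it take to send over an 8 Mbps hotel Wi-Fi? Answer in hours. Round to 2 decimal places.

File: 12.3 GiB = 105656.2 Mb.
At 8 Mbps: 105656.2 / 8 = 13207.0 s ≈ 3.67 hours.

3.67 hours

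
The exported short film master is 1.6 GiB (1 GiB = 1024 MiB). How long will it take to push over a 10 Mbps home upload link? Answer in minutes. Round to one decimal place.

22.9 minutes

File: 1.6 GiB = 13743.9 Mb.
At 10 Mbps: 13743.9 / 10 = 1374.4 s ≈ 22.9 minutes.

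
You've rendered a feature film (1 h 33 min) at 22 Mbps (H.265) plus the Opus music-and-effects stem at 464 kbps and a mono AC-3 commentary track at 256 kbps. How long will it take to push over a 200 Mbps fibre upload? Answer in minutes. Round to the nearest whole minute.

11 minutes

1 h 33 min = 93 min = 5580 s
Audio total: 464 + 256 = 720 kbps = 0.720 Mbps.
Total bitrate: 22.720 Mbps.
File: 22.720 Mbps × 5580 s = 126777.6 Mb.
At 200 Mbps: 126777.6 / 200 = 633.9 s ≈ 10.6 minutes.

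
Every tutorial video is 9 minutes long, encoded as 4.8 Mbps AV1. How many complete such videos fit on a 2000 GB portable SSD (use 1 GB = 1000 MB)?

9 min = 540 s
Per item: 4.800 Mbps × 540 s = 2,592 Mb = 324.0 MB.
Capacity: 2000 GB = 16,000,000 Mb; 6172.84 items → 6172 complete.

6172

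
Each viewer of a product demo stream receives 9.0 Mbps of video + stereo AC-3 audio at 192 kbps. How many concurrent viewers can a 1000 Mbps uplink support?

108

Audio: 192 kbps = 0.192 Mbps.
Per-viewer media rate: 9.192 Mbps.
1000 Mbps = 1,000 Mbps; 1,000 / 9.192 = 108.79 → 108 viewers.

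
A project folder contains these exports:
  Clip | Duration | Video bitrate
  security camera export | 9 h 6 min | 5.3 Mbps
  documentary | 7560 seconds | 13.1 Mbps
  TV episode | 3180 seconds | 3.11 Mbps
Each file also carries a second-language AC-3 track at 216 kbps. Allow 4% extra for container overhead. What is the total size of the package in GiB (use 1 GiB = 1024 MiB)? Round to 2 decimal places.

Audio: 216 kbps = 0.216 Mbps.
security camera export: 5.516 Mbps × 32760 s × 1.04 = 187932.3 Mb
documentary: 13.316 Mbps × 7560 s × 1.04 = 104695.7 Mb
TV episode: 3.326 Mbps × 3180 s × 1.04 = 10999.7 Mb
Total: 303627.8 Mb = 37953.5 MB.
= 35.35 GiB.

35.35 GiB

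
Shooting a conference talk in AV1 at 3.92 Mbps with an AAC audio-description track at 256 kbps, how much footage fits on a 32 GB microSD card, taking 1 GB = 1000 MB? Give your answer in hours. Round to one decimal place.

17.0 hours

Audio: 256 kbps = 0.256 Mbps.
Total bitrate: 3.92 + 0.256 = 4.176 Mbps.
Capacity: 32 GB = 256,000 Mb.
Recording time: 256,000 / 4.176 = 61,303 s ≈ 17.0 hours.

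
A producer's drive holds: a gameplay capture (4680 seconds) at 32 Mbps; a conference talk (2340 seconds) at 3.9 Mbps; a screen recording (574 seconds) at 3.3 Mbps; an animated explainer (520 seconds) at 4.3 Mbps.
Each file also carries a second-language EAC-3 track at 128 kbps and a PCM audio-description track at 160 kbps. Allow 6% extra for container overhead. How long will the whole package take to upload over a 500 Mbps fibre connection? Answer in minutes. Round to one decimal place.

5.8 minutes

Audio total: 128 + 160 = 288 kbps = 0.288 Mbps.
gameplay capture: 32.288 Mbps × 4680 s × 1.06 = 160174.3 Mb
conference talk: 4.188 Mbps × 2340 s × 1.06 = 10387.9 Mb
screen recording: 3.588 Mbps × 574 s × 1.06 = 2183.1 Mb
animated explainer: 4.588 Mbps × 520 s × 1.06 = 2528.9 Mb
Total: 175274.2 Mb = 21909.3 MB.
At 500 Mbps: 175274.2 / 500 = 351 s ≈ 5.84 minutes.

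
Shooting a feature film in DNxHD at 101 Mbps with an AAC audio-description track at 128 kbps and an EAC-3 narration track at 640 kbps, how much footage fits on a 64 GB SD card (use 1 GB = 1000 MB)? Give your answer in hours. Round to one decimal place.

1.4 hours

Audio total: 128 + 640 = 768 kbps = 0.768 Mbps.
Total bitrate: 101 + 0.768 = 101.768 Mbps.
Capacity: 64 GB = 512,000 Mb.
Recording time: 512,000 / 101.768 = 5,031 s ≈ 1.40 hours.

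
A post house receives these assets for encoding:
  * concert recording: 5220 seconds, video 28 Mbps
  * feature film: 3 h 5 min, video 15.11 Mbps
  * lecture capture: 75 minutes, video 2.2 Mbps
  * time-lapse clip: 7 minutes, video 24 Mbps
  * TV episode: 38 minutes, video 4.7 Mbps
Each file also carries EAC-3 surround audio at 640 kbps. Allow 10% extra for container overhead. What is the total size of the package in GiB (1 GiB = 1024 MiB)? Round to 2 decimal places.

Audio: 640 kbps = 0.640 Mbps.
concert recording: 28.640 Mbps × 5220 s × 1.10 = 164450.9 Mb
feature film: 15.750 Mbps × 11100 s × 1.10 = 192307.5 Mb
lecture capture: 2.840 Mbps × 4500 s × 1.10 = 14058.0 Mb
time-lapse clip: 24.640 Mbps × 420 s × 1.10 = 11383.7 Mb
TV episode: 5.340 Mbps × 2280 s × 1.10 = 13392.7 Mb
Total: 395592.8 Mb = 49449.1 MB.
= 46.05 GiB.

46.05 GiB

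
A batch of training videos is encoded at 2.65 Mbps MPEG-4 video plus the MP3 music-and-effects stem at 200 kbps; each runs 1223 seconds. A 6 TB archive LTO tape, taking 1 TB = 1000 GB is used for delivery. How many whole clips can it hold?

Audio: 200 kbps = 0.200 Mbps.
Total bitrate: 2.850 Mbps.
Per item: 2.850 Mbps × 1223 s = 3,486 Mb = 435.7 MB.
Capacity: 6 TB = 48,000,000 Mb; 13771.14 items → 13771 complete.

13771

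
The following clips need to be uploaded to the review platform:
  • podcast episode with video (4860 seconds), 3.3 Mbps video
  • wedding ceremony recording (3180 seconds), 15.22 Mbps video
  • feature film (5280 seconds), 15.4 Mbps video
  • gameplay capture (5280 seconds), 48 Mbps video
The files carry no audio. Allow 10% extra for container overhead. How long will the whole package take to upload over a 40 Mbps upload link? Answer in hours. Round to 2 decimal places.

podcast episode with video: 3.300 Mbps × 4860 s × 1.10 = 17641.8 Mb
wedding ceremony recording: 15.220 Mbps × 3180 s × 1.10 = 53239.6 Mb
feature film: 15.400 Mbps × 5280 s × 1.10 = 89443.2 Mb
gameplay capture: 48.000 Mbps × 5280 s × 1.10 = 278784.0 Mb
Total: 439108.6 Mb = 54888.6 MB.
At 40 Mbps: 439108.6 / 40 = 10978 s ≈ 3.05 hours.

3.05 hours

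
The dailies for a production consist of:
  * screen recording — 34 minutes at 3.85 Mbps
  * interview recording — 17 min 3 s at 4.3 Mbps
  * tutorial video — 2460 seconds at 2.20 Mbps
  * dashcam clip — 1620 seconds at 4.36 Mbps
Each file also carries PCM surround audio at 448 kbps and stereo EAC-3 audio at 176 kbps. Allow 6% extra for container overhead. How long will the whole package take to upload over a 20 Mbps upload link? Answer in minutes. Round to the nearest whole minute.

Audio total: 448 + 176 = 624 kbps = 0.624 Mbps.
screen recording: 4.474 Mbps × 2040 s × 1.06 = 9674.6 Mb
interview recording: 4.924 Mbps × 1023 s × 1.06 = 5339.5 Mb
tutorial video: 2.824 Mbps × 2460 s × 1.06 = 7363.9 Mb
dashcam clip: 4.984 Mbps × 1620 s × 1.06 = 8558.5 Mb
Total: 30936.5 Mb = 3867.1 MB.
At 20 Mbps: 30936.5 / 20 = 1547 s ≈ 25.8 minutes.

26 minutes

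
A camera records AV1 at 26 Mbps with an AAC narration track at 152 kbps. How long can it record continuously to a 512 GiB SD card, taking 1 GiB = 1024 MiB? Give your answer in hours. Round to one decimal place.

Audio: 152 kbps = 0.152 Mbps.
Total bitrate: 26 + 0.152 = 26.152 Mbps.
Capacity: 512 GiB = 4,398,047 Mb.
Recording time: 4,398,047 / 26.152 = 168,172 s ≈ 46.7 hours.

46.7 hours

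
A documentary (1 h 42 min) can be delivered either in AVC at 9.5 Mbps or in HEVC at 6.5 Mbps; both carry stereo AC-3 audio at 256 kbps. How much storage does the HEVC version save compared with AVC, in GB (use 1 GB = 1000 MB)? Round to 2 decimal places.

1 h 42 min = 102 min = 6120 s
Audio: 256 kbps = 0.256 Mbps.
AVC: 9.756 Mbps × 6120 s = 59706.7 Mb = 7.463 GB.
HEVC: 6.756 Mbps × 6120 s = 41346.7 Mb = 5.168 GB.
Saving: 7.463 − 5.168 = 2.295 GB.

2.30 GB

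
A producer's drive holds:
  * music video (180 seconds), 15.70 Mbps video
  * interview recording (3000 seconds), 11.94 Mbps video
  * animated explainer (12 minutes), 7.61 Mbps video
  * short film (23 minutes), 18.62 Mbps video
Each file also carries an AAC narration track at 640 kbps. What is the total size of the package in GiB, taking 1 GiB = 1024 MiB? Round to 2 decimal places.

8.52 GiB

Audio: 640 kbps = 0.640 Mbps.
music video: 16.340 Mbps × 180 s = 2941.2 Mb
interview recording: 12.580 Mbps × 3000 s = 37740.0 Mb
animated explainer: 8.250 Mbps × 720 s = 5940.0 Mb
short film: 19.260 Mbps × 1380 s = 26578.8 Mb
Total: 73200.0 Mb = 9150.0 MB.
= 8.522 GiB.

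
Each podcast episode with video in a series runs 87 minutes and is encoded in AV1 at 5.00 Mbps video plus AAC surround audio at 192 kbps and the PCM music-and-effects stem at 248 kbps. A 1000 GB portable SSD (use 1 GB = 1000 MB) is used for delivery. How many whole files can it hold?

281

87 min = 5220 s
Audio total: 192 + 248 = 440 kbps = 0.440 Mbps.
Total bitrate: 5.440 Mbps.
Per item: 5.440 Mbps × 5220 s = 28,397 Mb = 3,550 MB.
Capacity: 1000 GB = 8,000,000 Mb; 281.72 items → 281 complete.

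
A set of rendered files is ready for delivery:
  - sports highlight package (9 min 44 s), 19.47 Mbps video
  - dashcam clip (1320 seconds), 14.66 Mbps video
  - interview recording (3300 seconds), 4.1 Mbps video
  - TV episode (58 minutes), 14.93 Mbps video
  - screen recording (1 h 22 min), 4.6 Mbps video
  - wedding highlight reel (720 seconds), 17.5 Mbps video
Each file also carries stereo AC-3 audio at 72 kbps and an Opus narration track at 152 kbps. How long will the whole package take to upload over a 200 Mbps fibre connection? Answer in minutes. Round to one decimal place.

11.2 minutes

Audio total: 72 + 152 = 224 kbps = 0.224 Mbps.
sports highlight package: 19.694 Mbps × 584 s = 11501.3 Mb
dashcam clip: 14.884 Mbps × 1320 s = 19646.9 Mb
interview recording: 4.324 Mbps × 3300 s = 14269.2 Mb
TV episode: 15.154 Mbps × 3480 s = 52735.9 Mb
screen recording: 4.824 Mbps × 4920 s = 23734.1 Mb
wedding highlight reel: 17.724 Mbps × 720 s = 12761.3 Mb
Total: 134648.7 Mb = 16831.1 MB.
At 200 Mbps: 134648.7 / 200 = 673 s ≈ 11.2 minutes.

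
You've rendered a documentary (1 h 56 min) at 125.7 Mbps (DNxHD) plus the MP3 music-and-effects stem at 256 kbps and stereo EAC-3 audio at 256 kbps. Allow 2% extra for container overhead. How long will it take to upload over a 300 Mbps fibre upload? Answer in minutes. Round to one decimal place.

1 h 56 min = 116 min = 6960 s
Audio total: 256 + 256 = 512 kbps = 0.512 Mbps.
Total bitrate: 126.212 Mbps.
File: 126.212 Mbps × 6960 s = 878435.5 Mb.
With 2% container overhead: ×1.02. → 896004.2 Mb.
At 300 Mbps: 896004.2 / 300 = 2986.7 s ≈ 49.8 minutes.

49.8 minutes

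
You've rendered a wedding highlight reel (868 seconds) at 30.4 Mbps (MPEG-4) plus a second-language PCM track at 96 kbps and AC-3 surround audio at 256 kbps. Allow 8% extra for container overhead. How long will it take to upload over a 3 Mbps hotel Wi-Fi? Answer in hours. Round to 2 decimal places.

2.67 hours

Audio total: 96 + 256 = 352 kbps = 0.352 Mbps.
Total bitrate: 30.752 Mbps.
File: 30.752 Mbps × 868 s = 26692.7 Mb.
With 8% container overhead: ×1.08. → 28828.2 Mb.
At 3 Mbps: 28828.2 / 3 = 9609.4 s ≈ 2.67 hours.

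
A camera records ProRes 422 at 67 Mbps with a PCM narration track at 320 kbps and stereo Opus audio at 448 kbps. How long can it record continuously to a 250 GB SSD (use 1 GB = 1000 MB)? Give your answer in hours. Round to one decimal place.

8.2 hours

Audio total: 320 + 448 = 768 kbps = 0.768 Mbps.
Total bitrate: 67 + 0.768 = 67.768 Mbps.
Capacity: 250 GB = 2,000,000 Mb.
Recording time: 2,000,000 / 67.768 = 29,512 s ≈ 8.20 hours.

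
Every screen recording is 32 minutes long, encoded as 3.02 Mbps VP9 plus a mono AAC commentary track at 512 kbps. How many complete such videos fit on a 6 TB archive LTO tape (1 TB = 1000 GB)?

32 min = 1920 s
Audio: 512 kbps = 0.512 Mbps.
Total bitrate: 3.532 Mbps.
Per item: 3.532 Mbps × 1920 s = 6,781 Mb = 847.7 MB.
Capacity: 6 TB = 48,000,000 Mb; 7078.14 items → 7078 complete.

7078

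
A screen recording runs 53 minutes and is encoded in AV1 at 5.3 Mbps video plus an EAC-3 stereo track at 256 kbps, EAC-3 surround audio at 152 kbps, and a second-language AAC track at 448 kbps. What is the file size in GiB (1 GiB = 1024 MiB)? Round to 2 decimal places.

2.28 GiB

53 min = 3180 s
Audio total: 256 + 152 + 448 = 856 kbps = 0.856 Mbps.
Total bitrate: 5.3 + 0.856 = 6.156 Mbps.
Stream data: 6.156 Mbps × 3180 s = 19576.1 Mb.
19,576 Mb = 2,447,010,000 bytes ÷ 1,073,741,824 = 2.279 GiB.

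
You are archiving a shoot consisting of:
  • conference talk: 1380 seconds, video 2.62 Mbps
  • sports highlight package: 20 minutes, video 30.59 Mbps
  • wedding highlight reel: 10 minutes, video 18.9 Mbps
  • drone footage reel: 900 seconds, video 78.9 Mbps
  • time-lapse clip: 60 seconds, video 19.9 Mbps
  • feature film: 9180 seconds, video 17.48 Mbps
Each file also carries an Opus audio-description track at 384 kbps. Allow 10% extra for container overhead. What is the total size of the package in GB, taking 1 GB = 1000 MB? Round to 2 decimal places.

Audio: 384 kbps = 0.384 Mbps.
conference talk: 3.004 Mbps × 1380 s × 1.10 = 4560.1 Mb
sports highlight package: 30.974 Mbps × 1200 s × 1.10 = 40885.7 Mb
wedding highlight reel: 19.284 Mbps × 600 s × 1.10 = 12727.4 Mb
drone footage reel: 79.284 Mbps × 900 s × 1.10 = 78491.2 Mb
time-lapse clip: 20.284 Mbps × 60 s × 1.10 = 1338.7 Mb
feature film: 17.864 Mbps × 9180 s × 1.10 = 180390.7 Mb
Total: 318393.8 Mb = 39799.2 MB.
= 39.80 GB.

39.80 GB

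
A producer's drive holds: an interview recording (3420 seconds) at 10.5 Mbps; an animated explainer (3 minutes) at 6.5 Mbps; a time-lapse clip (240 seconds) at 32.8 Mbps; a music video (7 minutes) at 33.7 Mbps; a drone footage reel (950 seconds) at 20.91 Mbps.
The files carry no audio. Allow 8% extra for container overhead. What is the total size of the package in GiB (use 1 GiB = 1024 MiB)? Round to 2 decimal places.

9.93 GiB

interview recording: 10.500 Mbps × 3420 s × 1.08 = 38782.8 Mb
animated explainer: 6.500 Mbps × 180 s × 1.08 = 1263.6 Mb
time-lapse clip: 32.800 Mbps × 240 s × 1.08 = 8501.8 Mb
music video: 33.700 Mbps × 420 s × 1.08 = 15286.3 Mb
drone footage reel: 20.910 Mbps × 950 s × 1.08 = 21453.7 Mb
Total: 85288.1 Mb = 10661.0 MB.
= 9.929 GiB.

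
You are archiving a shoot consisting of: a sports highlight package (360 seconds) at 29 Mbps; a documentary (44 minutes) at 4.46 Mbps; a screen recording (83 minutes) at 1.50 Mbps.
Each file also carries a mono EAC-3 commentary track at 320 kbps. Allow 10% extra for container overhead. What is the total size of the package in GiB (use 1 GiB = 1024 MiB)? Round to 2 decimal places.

Audio: 320 kbps = 0.320 Mbps.
sports highlight package: 29.320 Mbps × 360 s × 1.10 = 11610.7 Mb
documentary: 4.780 Mbps × 2640 s × 1.10 = 13881.1 Mb
screen recording: 1.820 Mbps × 4980 s × 1.10 = 9970.0 Mb
Total: 35461.8 Mb = 4432.7 MB.
= 4.128 GiB.

4.13 GiB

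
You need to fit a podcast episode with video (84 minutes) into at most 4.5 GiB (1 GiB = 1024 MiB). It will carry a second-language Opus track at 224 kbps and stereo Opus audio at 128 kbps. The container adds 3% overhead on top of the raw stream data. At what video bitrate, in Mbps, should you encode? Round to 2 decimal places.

7.09 Mbps

Budget: 4.5 GiB = 38654.7 Mb.
Stream payload after overhead: 38654.7 / 1.03 = 37528.8 Mb.
84 min = 5040 s
Total bitrate budget: 37528.8 Mb / 5040 s = 7.446 Mbps.
Audio total: 224 + 128 = 352 kbps = 0.352 Mbps.
Video: 7.446 − 0.352 = 7.094 Mbps.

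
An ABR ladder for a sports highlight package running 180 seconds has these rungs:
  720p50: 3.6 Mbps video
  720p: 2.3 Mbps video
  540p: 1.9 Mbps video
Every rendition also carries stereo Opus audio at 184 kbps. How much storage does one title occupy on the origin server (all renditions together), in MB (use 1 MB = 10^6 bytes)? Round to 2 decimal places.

187.92 MB

Audio: 184 kbps = 0.184 Mbps.
Sum of rendition bitrates: (3.6+0.184) + (2.3+0.184) + (1.9+0.184) = 8.352 Mbps.
× 180 s = 1,503 Mb = 187.9 MB = 187.9 MB.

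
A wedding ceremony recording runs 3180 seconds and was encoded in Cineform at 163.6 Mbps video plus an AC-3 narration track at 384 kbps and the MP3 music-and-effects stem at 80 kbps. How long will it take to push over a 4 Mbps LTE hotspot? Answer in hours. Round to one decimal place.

Audio total: 384 + 80 = 464 kbps = 0.464 Mbps.
Total bitrate: 164.064 Mbps.
File: 164.064 Mbps × 3180 s = 521723.5 Mb.
At 4 Mbps: 521723.5 / 4 = 130430.9 s ≈ 36.2 hours.

36.2 hours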